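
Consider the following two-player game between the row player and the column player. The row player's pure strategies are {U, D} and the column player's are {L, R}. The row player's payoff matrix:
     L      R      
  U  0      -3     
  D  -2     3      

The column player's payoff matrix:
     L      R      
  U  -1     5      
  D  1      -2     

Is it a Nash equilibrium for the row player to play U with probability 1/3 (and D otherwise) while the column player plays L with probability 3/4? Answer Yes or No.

Check the column player's indifference given the row player's mix p = 1/3:
  payoff from L = 1/3; payoff from R = 1/3 — equal.
Check the row player's indifference given the column player's mix q = 3/4:
  payoff from U = -3/4; payoff from D = -3/4 — equal.
Both players are indifferent, so neither can profitably deviate.

Yes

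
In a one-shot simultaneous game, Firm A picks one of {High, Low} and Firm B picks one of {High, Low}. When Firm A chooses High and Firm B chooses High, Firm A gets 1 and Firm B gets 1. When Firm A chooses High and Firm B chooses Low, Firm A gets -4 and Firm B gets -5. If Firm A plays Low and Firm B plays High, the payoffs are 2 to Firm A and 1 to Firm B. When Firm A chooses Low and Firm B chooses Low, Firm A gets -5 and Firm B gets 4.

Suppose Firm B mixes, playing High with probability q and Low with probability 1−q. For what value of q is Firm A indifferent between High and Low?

q = 1/2

For Firm A to be willing to mix, Firm A must be indifferent between High and Low, which pins down Firm B's mix.
  Firm A's payoff from High: q·1 + (1−q)·(-4) = 5q - 4
  Firm A's payoff from Low: q·2 + (1−q)·(-5) = 7q - 5
  5q - 4 = 7q - 5  ⇒  -2q = -1  ⇒  q = 1/2.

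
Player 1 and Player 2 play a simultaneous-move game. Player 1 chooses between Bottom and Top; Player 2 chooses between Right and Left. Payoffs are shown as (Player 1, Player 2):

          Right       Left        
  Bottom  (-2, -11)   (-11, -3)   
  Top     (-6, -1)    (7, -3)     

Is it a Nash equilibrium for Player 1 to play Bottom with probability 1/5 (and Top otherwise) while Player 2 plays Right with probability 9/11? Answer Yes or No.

Check Player 2's indifference given Player 1's mix p = 1/5:
  payoff from Right = -3; payoff from Left = -3 — equal.
Check Player 1's indifference given Player 2's mix q = 9/11:
  payoff from Bottom = -40/11; payoff from Top = -40/11 — equal.
Both players are indifferent, so neither can profitably deviate.

Yes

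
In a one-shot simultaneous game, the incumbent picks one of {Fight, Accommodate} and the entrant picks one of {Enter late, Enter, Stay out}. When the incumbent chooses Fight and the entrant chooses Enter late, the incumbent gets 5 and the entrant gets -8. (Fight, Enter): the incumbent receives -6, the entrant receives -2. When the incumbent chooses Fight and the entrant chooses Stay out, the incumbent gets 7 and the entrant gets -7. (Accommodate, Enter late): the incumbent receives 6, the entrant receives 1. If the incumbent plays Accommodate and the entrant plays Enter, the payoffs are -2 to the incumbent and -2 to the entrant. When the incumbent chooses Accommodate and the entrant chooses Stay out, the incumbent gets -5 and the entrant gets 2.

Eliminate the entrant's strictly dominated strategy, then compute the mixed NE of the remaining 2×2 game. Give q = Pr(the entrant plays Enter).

q = 3/4

The entrant's strategy Enter late is strictly dominated by Stay out: -7 > -8 and 2 > 1. Eliminate Enter late.
In a mixed equilibrium the incumbent is indifferent between Fight and Accommodate; this condition fixes q.
  the incumbent's expected payoff from Fight: q·(-6) + (1−q)·7 = -13q + 7
  the incumbent's expected payoff from Accommodate: q·(-2) + (1−q)·(-5) = 3q - 5
  -13q + 7 = 3q - 5  ⇒  -16q = -12  ⇒  q = 3/4.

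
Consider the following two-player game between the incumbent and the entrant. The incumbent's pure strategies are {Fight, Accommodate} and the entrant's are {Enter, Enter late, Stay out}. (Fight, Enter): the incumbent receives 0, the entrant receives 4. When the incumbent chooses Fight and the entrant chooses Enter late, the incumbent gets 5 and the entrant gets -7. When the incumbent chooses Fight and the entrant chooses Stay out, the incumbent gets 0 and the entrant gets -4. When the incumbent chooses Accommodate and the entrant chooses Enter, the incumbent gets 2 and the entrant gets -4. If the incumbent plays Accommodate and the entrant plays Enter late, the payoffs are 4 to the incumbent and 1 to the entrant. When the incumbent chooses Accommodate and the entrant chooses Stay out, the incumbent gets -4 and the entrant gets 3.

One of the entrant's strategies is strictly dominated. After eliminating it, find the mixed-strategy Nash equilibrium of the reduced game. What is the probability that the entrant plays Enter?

q = 2/3

The entrant's strategy Enter late is strictly dominated by Stay out: -4 > -7 and 3 > 1. Eliminate Enter late.
In a mixed equilibrium the incumbent is indifferent between Fight and Accommodate; this condition fixes q.
  the incumbent's payoff from Fight: q·0 + (1−q)·0 = 0
  the incumbent's payoff from Accommodate: q·2 + (1−q)·(-4) = 6q - 4
  0 = 6q - 4  ⇒  -6q = -4  ⇒  q = 2/3.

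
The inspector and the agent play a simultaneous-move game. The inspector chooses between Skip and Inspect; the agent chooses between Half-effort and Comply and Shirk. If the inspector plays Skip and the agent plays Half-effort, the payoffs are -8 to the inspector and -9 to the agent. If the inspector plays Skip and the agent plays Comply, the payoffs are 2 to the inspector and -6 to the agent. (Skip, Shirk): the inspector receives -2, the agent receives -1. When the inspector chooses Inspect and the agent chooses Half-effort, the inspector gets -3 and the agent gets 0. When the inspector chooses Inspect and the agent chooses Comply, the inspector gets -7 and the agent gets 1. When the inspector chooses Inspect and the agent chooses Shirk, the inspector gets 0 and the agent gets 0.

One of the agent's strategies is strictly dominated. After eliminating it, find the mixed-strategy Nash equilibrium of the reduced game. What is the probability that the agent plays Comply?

q = 2/11

The agent's strategy Half-effort is strictly dominated by Comply: -6 > -9 and 1 > 0. Eliminate Half-effort.
The agent's mix must leave the inspector indifferent between Skip and Inspect.
  the inspector's payoff to Skip: q·2 + (1−q)·(-2) = 4q - 2
  the inspector's payoff to Inspect: q·(-7) + (1−q)·0 = -7q
  4q - 2 = -7q  ⇒  11q = 2  ⇒  q = 2/11.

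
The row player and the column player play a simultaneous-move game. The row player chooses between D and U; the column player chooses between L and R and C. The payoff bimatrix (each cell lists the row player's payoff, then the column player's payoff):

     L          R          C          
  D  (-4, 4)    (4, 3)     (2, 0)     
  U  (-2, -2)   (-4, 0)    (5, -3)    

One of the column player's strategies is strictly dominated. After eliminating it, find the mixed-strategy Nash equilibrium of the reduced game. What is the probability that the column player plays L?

The column player's strategy C is strictly dominated by R: 3 > 0 and 0 > -3. Eliminate C.
Set the row player's expected payoff from D equal to that from U:
  the row player's payoff to D: q·(-4) + (1−q)·4 = -8q + 4
  the row player's payoff to U: q·(-2) + (1−q)·(-4) = 2q - 4
  -8q + 4 = 2q - 4  ⇒  -10q = -8  ⇒  q = 4/5.

q = 4/5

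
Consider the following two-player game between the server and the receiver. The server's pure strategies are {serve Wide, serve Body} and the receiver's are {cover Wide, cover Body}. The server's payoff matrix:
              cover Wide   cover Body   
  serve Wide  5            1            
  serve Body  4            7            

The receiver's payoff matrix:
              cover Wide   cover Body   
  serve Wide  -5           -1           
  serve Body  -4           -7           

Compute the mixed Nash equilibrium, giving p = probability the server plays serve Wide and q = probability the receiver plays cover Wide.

For the receiver to be willing to mix, the receiver must be indifferent between cover Wide and cover Body, which pins down the server's mix.
  the receiver's payoff from cover Wide: p·(-5) + (1−p)·(-4) = -p - 4
  the receiver's payoff from cover Body: p·(-1) + (1−p)·(-7) = 6p - 7
  -p - 4 = 6p - 7  ⇒  -7p = -3  ⇒  p = 3/7.
The server's indifference between serve Wide and serve Body determines the receiver's mixing probability q:
  the server's expected payoff from serve Wide: q·5 + (1−q)·1 = 4q + 1
  the server's expected payoff from serve Body: q·4 + (1−q)·7 = -3q + 7
  4q + 1 = -3q + 7  ⇒  7q = 6  ⇒  q = 6/7.

p = 3/7, q = 6/7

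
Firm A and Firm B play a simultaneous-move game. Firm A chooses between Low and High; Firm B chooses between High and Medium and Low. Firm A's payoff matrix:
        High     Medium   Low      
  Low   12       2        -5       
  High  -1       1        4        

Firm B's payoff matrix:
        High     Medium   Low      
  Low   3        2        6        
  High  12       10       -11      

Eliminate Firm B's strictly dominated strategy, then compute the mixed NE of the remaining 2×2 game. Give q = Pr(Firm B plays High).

q = 9/22

Firm B's strategy Medium is strictly dominated by High: 3 > 2 and 12 > 10. Eliminate Medium.
In a mixed equilibrium Firm A is indifferent between Low and High; this condition fixes q.
  Firm A's expected payoff from Low: q·12 + (1−q)·(-5) = 17q - 5
  Firm A's expected payoff from High: q·(-1) + (1−q)·4 = -5q + 4
  17q - 5 = -5q + 4  ⇒  22q = 9  ⇒  q = 9/22.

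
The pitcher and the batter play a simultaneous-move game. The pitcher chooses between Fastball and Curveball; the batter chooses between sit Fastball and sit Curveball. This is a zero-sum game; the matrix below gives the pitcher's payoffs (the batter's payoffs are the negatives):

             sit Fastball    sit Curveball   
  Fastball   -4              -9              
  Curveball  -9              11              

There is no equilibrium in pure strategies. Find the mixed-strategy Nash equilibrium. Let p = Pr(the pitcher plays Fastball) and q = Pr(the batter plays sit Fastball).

p = 4/5, q = 4/5

The pitcher's mix must leave the batter indifferent between sit Fastball and sit Curveball.
  the batter's payoff to sit Fastball: p·4 + (1−p)·9 = -5p + 9
  the batter's payoff to sit Curveball: p·9 + (1−p)·(-11) = 20p - 11
  -5p + 9 = 20p - 11  ⇒  -25p = -20  ⇒  p = 4/5.
In a mixed equilibrium the pitcher is indifferent between Fastball and Curveball; this condition fixes q.
  the pitcher's payoff to Fastball: q·(-4) + (1−q)·(-9) = 5q - 9
  the pitcher's payoff to Curveball: q·(-9) + (1−q)·11 = -20q + 11
  5q - 9 = -20q + 11  ⇒  25q = 20  ⇒  q = 4/5.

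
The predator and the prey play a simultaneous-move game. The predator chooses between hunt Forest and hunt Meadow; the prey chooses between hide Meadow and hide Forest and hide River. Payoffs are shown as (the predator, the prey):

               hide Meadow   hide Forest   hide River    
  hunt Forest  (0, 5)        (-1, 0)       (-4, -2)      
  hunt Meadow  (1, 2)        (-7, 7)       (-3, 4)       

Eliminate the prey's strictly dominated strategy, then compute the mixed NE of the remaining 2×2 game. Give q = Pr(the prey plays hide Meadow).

q = 6/7

The prey's strategy hide River is strictly dominated by hide Forest: 0 > -2 and 7 > 4. Eliminate hide River.
Set the predator's expected payoff from hunt Forest equal to that from hunt Meadow:
  the predator's expected payoff from hunt Forest: q·0 + (1−q)·(-1) = q - 1
  the predator's expected payoff from hunt Meadow: q·1 + (1−q)·(-7) = 8q - 7
  q - 1 = 8q - 7  ⇒  -7q = -6  ⇒  q = 6/7.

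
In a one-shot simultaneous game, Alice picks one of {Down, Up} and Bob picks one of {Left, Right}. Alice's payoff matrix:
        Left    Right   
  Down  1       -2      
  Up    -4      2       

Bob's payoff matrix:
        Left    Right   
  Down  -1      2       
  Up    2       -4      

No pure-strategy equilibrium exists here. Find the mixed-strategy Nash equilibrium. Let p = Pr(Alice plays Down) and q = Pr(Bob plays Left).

p = 2/3, q = 4/9

For Bob to be willing to mix, Bob must be indifferent between Left and Right, which pins down Alice's mix.
  Bob's payoff from Left: p·(-1) + (1−p)·2 = -3p + 2
  Bob's payoff from Right: p·2 + (1−p)·(-4) = 6p - 4
  -3p + 2 = 6p - 4  ⇒  -9p = -6  ⇒  p = 2/3.
For Alice to be willing to mix, Alice must be indifferent between Down and Up, which pins down Bob's mix.
  Alice's payoff from Down: q·1 + (1−q)·(-2) = 3q - 2
  Alice's payoff from Up: q·(-4) + (1−q)·2 = -6q + 2
  3q - 2 = -6q + 2  ⇒  9q = 4  ⇒  q = 4/9.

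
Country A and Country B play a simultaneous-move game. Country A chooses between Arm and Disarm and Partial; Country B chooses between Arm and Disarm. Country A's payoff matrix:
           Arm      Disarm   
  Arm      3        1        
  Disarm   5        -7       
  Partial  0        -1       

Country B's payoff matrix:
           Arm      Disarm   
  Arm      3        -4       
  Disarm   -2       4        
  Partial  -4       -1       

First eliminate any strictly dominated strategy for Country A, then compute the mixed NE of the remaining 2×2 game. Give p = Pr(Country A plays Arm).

p = 6/13

Country A's strategy Partial is strictly dominated by Arm: 3 > 0 and 1 > -1. Eliminate Partial.
Country B's indifference between Arm and Disarm determines Country A's mixing probability p:
  Country B's payoff to Arm: p·3 + (1−p)·(-2) = 5p - 2
  Country B's payoff to Disarm: p·(-4) + (1−p)·4 = -8p + 4
  5p - 2 = -8p + 4  ⇒  13p = 6  ⇒  p = 6/13.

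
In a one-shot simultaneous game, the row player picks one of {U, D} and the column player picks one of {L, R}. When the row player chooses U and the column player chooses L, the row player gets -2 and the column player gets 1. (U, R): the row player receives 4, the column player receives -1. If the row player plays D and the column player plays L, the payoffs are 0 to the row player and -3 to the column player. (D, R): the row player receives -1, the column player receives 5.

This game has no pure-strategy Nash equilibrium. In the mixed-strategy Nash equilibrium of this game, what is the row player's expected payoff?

-2/7

Set the row player's expected payoff from U equal to that from D:
  the row player's payoff to U: q·(-2) + (1−q)·4 = -6q + 4
  the row player's payoff to D: q·0 + (1−q)·(-1) = q - 1
  -6q + 4 = q - 1  ⇒  -7q = -5  ⇒  q = 5/7.
At equilibrium the row player is indifferent across rows, so the row player's payoff equals the payoff from U: (5/7)·(-2) + (2/7)·4 = -2/7.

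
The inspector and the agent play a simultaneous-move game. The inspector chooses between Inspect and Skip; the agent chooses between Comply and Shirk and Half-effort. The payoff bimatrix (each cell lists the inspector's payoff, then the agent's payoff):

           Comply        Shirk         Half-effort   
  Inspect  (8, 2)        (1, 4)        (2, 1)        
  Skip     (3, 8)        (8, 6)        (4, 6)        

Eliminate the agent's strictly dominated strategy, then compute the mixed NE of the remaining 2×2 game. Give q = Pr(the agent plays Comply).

The agent's strategy Half-effort is strictly dominated by Comply: 2 > 1 and 8 > 6. Eliminate Half-effort.
The agent's mix must leave the inspector indifferent between Inspect and Skip.
  the inspector's payoff to Inspect: q·8 + (1−q)·1 = 7q + 1
  the inspector's payoff to Skip: q·3 + (1−q)·8 = -5q + 8
  7q + 1 = -5q + 8  ⇒  12q = 7  ⇒  q = 7/12.

q = 7/12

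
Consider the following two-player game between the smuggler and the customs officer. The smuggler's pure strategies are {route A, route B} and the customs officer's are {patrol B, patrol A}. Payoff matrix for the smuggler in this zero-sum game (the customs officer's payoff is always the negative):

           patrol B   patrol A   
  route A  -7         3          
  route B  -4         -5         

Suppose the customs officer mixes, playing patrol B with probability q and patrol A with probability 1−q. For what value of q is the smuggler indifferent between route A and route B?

The smuggler's indifference between route A and route B determines the customs officer's mixing probability q:
  the smuggler's payoff from route A: q·(-7) + (1−q)·3 = -10q + 3
  the smuggler's payoff from route B: q·(-4) + (1−q)·(-5) = q - 5
  -10q + 3 = q - 5  ⇒  -11q = -8  ⇒  q = 8/11.

q = 8/11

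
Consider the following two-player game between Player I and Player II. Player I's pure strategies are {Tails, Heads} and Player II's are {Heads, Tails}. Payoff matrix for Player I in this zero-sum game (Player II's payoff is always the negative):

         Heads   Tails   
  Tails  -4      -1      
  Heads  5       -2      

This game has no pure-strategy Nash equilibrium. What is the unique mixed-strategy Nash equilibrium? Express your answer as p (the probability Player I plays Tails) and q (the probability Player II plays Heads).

p = 7/10, q = 1/10

Player I's mix must leave Player II indifferent between Heads and Tails.
  Player II's payoff to Heads: p·4 + (1−p)·(-5) = 9p - 5
  Player II's payoff to Tails: p·1 + (1−p)·2 = -p + 2
  9p - 5 = -p + 2  ⇒  10p = 7  ⇒  p = 7/10.
In a mixed equilibrium Player I is indifferent between Tails and Heads; this condition fixes q.
  Player I's expected payoff from Tails: q·(-4) + (1−q)·(-1) = -3q - 1
  Player I's expected payoff from Heads: q·5 + (1−q)·(-2) = 7q - 2
  -3q - 1 = 7q - 2  ⇒  -10q = -1  ⇒  q = 1/10.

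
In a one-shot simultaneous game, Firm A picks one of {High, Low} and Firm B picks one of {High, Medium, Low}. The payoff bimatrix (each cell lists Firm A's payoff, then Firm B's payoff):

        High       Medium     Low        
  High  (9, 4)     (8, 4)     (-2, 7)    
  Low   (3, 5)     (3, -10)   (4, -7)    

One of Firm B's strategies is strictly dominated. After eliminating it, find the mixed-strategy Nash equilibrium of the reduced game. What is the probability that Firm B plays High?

q = 1/2

Firm B's strategy Medium is strictly dominated by Low: 7 > 4 and -7 > -10. Eliminate Medium.
Set Firm A's expected payoff from High equal to that from Low:
  Firm A's expected payoff from High: q·9 + (1−q)·(-2) = 11q - 2
  Firm A's expected payoff from Low: q·3 + (1−q)·4 = -q + 4
  11q - 2 = -q + 4  ⇒  12q = 6  ⇒  q = 1/2.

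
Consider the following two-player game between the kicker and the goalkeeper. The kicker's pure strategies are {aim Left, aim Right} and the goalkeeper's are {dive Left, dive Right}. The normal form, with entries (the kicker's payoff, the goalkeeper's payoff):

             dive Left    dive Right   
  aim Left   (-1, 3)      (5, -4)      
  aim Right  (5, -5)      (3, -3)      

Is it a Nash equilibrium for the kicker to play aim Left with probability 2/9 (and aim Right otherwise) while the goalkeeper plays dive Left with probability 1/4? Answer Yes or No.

Yes

Check the goalkeeper's indifference given the kicker's mix p = 2/9:
  payoff from dive Left = -29/9; payoff from dive Right = -29/9 — equal.
Check the kicker's indifference given the goalkeeper's mix q = 1/4:
  payoff from aim Left = 7/2; payoff from aim Right = 7/2 — equal.
Both players are indifferent, so neither can profitably deviate.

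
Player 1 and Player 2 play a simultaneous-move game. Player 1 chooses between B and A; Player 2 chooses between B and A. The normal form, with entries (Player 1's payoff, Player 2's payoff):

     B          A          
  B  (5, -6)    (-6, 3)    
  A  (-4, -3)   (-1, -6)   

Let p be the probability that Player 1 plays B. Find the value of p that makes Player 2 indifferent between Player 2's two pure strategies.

p = 1/4

Player 2's indifference between B and A determines Player 1's mixing probability p:
  Player 2's expected payoff from B: p·(-6) + (1−p)·(-3) = -3p - 3
  Player 2's expected payoff from A: p·3 + (1−p)·(-6) = 9p - 6
  -3p - 3 = 9p - 6  ⇒  -12p = -3  ⇒  p = 1/4.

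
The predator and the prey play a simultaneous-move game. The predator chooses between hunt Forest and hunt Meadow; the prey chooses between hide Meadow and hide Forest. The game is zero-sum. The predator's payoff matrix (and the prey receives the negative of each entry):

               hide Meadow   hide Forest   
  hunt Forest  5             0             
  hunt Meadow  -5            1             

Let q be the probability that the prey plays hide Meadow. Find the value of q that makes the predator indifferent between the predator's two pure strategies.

q = 1/11

Set the predator's expected payoff from hunt Forest equal to that from hunt Meadow:
  the predator's payoff to hunt Forest: q·5 + (1−q)·0 = 5q
  the predator's payoff to hunt Meadow: q·(-5) + (1−q)·1 = -6q + 1
  5q = -6q + 1  ⇒  11q = 1  ⇒  q = 1/11.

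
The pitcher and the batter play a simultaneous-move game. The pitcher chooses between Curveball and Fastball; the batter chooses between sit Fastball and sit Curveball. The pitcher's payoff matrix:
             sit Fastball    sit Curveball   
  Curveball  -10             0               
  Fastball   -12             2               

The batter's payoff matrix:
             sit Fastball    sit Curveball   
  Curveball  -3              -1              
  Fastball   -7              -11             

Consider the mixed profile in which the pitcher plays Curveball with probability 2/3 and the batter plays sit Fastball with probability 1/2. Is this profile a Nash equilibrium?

Check the batter's indifference given the pitcher's mix p = 2/3:
  payoff from sit Fastball = -13/3; payoff from sit Curveball = -13/3 — equal.
Check the pitcher's indifference given the batter's mix q = 1/2:
  payoff from Curveball = -5; payoff from Fastball = -5 — equal.
Both players are indifferent, so neither can profitably deviate.

Yes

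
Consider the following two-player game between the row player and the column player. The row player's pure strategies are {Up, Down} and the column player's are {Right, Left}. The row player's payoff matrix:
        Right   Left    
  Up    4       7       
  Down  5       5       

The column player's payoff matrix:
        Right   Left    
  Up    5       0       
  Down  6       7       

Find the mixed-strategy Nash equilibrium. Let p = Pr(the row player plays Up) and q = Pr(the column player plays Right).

p = 1/6, q = 2/3

The row player's mix must leave the column player indifferent between Right and Left.
  the column player's payoff to Right: p·5 + (1−p)·6 = -p + 6
  the column player's payoff to Left: p·0 + (1−p)·7 = -7p + 7
  -p + 6 = -7p + 7  ⇒  6p = 1  ⇒  p = 1/6.
Set the row player's expected payoff from Up equal to that from Down:
  the row player's payoff from Up: q·4 + (1−q)·7 = -3q + 7
  the row player's payoff from Down: q·5 + (1−q)·5 = 5
  -3q + 7 = 5  ⇒  -3q = -2  ⇒  q = 2/3.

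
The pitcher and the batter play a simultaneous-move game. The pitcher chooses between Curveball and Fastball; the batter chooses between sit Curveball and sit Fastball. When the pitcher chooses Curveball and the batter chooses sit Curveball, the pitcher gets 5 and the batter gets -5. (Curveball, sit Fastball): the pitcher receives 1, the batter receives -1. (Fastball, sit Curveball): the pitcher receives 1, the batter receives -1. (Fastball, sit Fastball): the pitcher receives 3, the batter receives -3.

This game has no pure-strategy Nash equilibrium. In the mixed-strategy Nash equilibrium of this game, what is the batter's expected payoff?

-7/3

Set the batter's expected payoff from sit Curveball equal to that from sit Fastball:
  the batter's payoff to sit Curveball: p·(-5) + (1−p)·(-1) = -4p - 1
  the batter's payoff to sit Fastball: p·(-1) + (1−p)·(-3) = 2p - 3
  -4p - 1 = 2p - 3  ⇒  -6p = -2  ⇒  p = 1/3.
At equilibrium the batter is indifferent across columns, so the batter's payoff equals the payoff from sit Curveball: (1/3)·(-5) + (2/3)·(-1) = -7/3.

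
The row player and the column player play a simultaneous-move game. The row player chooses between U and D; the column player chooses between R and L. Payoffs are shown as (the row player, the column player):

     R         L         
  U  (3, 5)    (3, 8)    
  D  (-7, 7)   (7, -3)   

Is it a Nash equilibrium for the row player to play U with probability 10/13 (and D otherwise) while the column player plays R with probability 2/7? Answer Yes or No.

Check the column player's indifference given the row player's mix p = 10/13:
  payoff from R = 71/13; payoff from L = 71/13 — equal.
Check the row player's indifference given the column player's mix q = 2/7:
  payoff from U = 3; payoff from D = 3 — equal.
Both players are indifferent, so neither can profitably deviate.

Yes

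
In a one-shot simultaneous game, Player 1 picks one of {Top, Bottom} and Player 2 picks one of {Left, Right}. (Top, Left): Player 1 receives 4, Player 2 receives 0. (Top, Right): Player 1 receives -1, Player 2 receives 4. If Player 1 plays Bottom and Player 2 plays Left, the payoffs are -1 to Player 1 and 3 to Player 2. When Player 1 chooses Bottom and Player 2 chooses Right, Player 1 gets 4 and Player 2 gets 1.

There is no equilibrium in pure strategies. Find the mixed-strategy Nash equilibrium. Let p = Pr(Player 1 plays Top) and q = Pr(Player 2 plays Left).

In a mixed equilibrium Player 2 is indifferent between Left and Right; this condition fixes p.
  Player 2's expected payoff from Left: p·0 + (1−p)·3 = -3p + 3
  Player 2's expected payoff from Right: p·4 + (1−p)·1 = 3p + 1
  -3p + 3 = 3p + 1  ⇒  -6p = -2  ⇒  p = 1/3.
Player 2's mix must leave Player 1 indifferent between Top and Bottom.
  Player 1's payoff from Top: q·4 + (1−q)·(-1) = 5q - 1
  Player 1's payoff from Bottom: q·(-1) + (1−q)·4 = -5q + 4
  5q - 1 = -5q + 4  ⇒  10q = 5  ⇒  q = 1/2.

p = 1/3, q = 1/2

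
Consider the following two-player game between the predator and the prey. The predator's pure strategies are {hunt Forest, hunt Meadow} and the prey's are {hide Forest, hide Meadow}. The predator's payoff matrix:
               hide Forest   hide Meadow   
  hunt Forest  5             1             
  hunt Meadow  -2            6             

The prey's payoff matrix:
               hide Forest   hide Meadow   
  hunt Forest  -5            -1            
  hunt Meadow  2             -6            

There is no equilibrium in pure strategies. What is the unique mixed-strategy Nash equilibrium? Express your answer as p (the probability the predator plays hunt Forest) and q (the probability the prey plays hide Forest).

p = 2/3, q = 5/12

For the prey to be willing to mix, the prey must be indifferent between hide Forest and hide Meadow, which pins down the predator's mix.
  the prey's payoff to hide Forest: p·(-5) + (1−p)·2 = -7p + 2
  the prey's payoff to hide Meadow: p·(-1) + (1−p)·(-6) = 5p - 6
  -7p + 2 = 5p - 6  ⇒  -12p = -8  ⇒  p = 2/3.
The predator's indifference between hunt Forest and hunt Meadow determines the prey's mixing probability q:
  the predator's expected payoff from hunt Forest: q·5 + (1−q)·1 = 4q + 1
  the predator's expected payoff from hunt Meadow: q·(-2) + (1−q)·6 = -8q + 6
  4q + 1 = -8q + 6  ⇒  12q = 5  ⇒  q = 5/12.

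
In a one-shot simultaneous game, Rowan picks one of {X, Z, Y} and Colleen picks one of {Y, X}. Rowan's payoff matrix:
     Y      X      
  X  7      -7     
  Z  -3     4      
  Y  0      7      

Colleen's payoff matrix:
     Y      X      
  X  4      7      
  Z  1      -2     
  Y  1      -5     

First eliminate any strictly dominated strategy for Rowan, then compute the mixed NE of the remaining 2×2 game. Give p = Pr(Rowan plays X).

Rowan's strategy Z is strictly dominated by Y: 0 > -3 and 7 > 4. Eliminate Z.
For Colleen to be willing to mix, Colleen must be indifferent between Y and X, which pins down Rowan's mix.
  Colleen's expected payoff from Y: p·4 + (1−p)·1 = 3p + 1
  Colleen's expected payoff from X: p·7 + (1−p)·(-5) = 12p - 5
  3p + 1 = 12p - 5  ⇒  -9p = -6  ⇒  p = 2/3.

p = 2/3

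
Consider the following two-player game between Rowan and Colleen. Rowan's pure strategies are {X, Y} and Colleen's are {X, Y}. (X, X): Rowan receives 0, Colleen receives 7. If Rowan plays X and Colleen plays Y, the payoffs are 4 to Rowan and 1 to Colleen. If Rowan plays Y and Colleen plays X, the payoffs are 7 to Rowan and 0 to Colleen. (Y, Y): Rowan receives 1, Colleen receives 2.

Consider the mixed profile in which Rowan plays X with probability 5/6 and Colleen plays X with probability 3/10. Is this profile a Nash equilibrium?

No

Given Rowan's mix p = 5/6, Colleen's payoff from X is 35/6 but from Y is 7/6. Colleen strictly prefers X, so Colleen would not mix.
So the proposed profile is not a Nash equilibrium.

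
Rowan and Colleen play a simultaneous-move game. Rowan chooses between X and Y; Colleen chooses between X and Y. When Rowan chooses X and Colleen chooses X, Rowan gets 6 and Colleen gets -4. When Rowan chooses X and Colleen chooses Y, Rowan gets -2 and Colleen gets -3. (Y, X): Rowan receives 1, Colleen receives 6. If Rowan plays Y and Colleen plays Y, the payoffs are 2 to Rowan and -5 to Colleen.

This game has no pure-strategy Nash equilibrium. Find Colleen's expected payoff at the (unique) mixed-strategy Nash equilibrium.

Rowan's mix must leave Colleen indifferent between X and Y.
  Colleen's payoff from X: p·(-4) + (1−p)·6 = -10p + 6
  Colleen's payoff from Y: p·(-3) + (1−p)·(-5) = 2p - 5
  -10p + 6 = 2p - 5  ⇒  -12p = -11  ⇒  p = 11/12.
At equilibrium Colleen is indifferent across columns, so Colleen's payoff equals the payoff from X: (11/12)·(-4) + (1/12)·6 = -19/6.

-19/6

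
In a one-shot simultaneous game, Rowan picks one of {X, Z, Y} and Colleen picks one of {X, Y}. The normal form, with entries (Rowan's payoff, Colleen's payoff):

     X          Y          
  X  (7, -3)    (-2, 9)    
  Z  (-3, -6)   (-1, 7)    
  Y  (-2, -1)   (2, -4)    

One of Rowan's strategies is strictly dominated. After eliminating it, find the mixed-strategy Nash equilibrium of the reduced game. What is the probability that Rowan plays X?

p = 1/5

Rowan's strategy Z is strictly dominated by Y: -2 > -3 and 2 > -1. Eliminate Z.
Colleen's indifference between X and Y determines Rowan's mixing probability p:
  Colleen's payoff from X: p·(-3) + (1−p)·(-1) = -2p - 1
  Colleen's payoff from Y: p·9 + (1−p)·(-4) = 13p - 4
  -2p - 1 = 13p - 4  ⇒  -15p = -3  ⇒  p = 1/5.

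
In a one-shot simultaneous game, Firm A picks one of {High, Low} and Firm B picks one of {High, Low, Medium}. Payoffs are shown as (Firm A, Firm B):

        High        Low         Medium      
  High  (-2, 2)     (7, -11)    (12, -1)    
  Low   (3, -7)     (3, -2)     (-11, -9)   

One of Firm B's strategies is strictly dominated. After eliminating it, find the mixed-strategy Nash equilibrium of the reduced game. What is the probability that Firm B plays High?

q = 4/9

Firm B's strategy Medium is strictly dominated by High: 2 > -1 and -7 > -9. Eliminate Medium.
Firm A's indifference between High and Low determines Firm B's mixing probability q:
  Firm A's expected payoff from High: q·(-2) + (1−q)·7 = -9q + 7
  Firm A's expected payoff from Low: q·3 + (1−q)·3 = 3
  -9q + 7 = 3  ⇒  -9q = -4  ⇒  q = 4/9.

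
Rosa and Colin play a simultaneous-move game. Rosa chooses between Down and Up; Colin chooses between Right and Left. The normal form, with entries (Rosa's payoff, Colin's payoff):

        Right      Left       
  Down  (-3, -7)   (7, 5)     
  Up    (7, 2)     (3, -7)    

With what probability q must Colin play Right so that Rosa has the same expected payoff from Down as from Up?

For Rosa to be willing to mix, Rosa must be indifferent between Down and Up, which pins down Colin's mix.
  Rosa's expected payoff from Down: q·(-3) + (1−q)·7 = -10q + 7
  Rosa's expected payoff from Up: q·7 + (1−q)·3 = 4q + 3
  -10q + 7 = 4q + 3  ⇒  -14q = -4  ⇒  q = 2/7.

q = 2/7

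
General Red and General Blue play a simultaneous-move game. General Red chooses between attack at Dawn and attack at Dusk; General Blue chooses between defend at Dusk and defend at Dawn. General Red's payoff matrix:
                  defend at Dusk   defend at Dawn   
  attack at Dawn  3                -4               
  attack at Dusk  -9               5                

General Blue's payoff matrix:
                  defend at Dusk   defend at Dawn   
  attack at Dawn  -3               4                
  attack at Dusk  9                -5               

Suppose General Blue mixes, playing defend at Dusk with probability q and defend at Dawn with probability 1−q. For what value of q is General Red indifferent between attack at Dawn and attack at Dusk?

q = 3/7

In a mixed equilibrium General Red is indifferent between attack at Dawn and attack at Dusk; this condition fixes q.
  General Red's expected payoff from attack at Dawn: q·3 + (1−q)·(-4) = 7q - 4
  General Red's expected payoff from attack at Dusk: q·(-9) + (1−q)·5 = -14q + 5
  7q - 4 = -14q + 5  ⇒  21q = 9  ⇒  q = 3/7.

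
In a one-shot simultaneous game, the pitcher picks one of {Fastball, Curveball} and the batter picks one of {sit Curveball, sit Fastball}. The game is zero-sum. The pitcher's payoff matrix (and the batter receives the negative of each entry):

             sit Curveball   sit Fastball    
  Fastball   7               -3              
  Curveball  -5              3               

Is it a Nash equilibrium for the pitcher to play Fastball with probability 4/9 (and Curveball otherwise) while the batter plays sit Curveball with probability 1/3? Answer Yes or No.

Check the batter's indifference given the pitcher's mix p = 4/9:
  payoff from sit Curveball = -1/3; payoff from sit Fastball = -1/3 — equal.
Check the pitcher's indifference given the batter's mix q = 1/3:
  payoff from Fastball = 1/3; payoff from Curveball = 1/3 — equal.
Both players are indifferent, so neither can profitably deviate.

Yes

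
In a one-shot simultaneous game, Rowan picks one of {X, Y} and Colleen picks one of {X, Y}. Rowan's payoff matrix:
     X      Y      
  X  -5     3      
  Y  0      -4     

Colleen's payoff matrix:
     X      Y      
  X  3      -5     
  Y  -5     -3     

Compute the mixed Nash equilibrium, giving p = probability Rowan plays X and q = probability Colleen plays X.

Colleen's indifference between X and Y determines Rowan's mixing probability p:
  Colleen's payoff to X: p·3 + (1−p)·(-5) = 8p - 5
  Colleen's payoff to Y: p·(-5) + (1−p)·(-3) = -2p - 3
  8p - 5 = -2p - 3  ⇒  10p = 2  ⇒  p = 1/5.
Rowan's indifference between X and Y determines Colleen's mixing probability q:
  Rowan's payoff to X: q·(-5) + (1−q)·3 = -8q + 3
  Rowan's payoff to Y: q·0 + (1−q)·(-4) = 4q - 4
  -8q + 3 = 4q - 4  ⇒  -12q = -7  ⇒  q = 7/12.

p = 1/5, q = 7/12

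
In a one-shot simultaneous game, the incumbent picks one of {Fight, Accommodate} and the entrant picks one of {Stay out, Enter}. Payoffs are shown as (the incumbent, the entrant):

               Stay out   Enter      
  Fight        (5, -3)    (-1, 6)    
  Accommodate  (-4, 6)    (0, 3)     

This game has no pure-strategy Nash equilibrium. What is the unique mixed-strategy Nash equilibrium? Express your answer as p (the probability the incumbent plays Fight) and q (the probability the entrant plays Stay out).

p = 1/4, q = 1/10

For the entrant to be willing to mix, the entrant must be indifferent between Stay out and Enter, which pins down the incumbent's mix.
  the entrant's expected payoff from Stay out: p·(-3) + (1−p)·6 = -9p + 6
  the entrant's expected payoff from Enter: p·6 + (1−p)·3 = 3p + 3
  -9p + 6 = 3p + 3  ⇒  -12p = -3  ⇒  p = 1/4.
Set the incumbent's expected payoff from Fight equal to that from Accommodate:
  the incumbent's payoff to Fight: q·5 + (1−q)·(-1) = 6q - 1
  the incumbent's payoff to Accommodate: q·(-4) + (1−q)·0 = -4q
  6q - 1 = -4q  ⇒  10q = 1  ⇒  q = 1/10.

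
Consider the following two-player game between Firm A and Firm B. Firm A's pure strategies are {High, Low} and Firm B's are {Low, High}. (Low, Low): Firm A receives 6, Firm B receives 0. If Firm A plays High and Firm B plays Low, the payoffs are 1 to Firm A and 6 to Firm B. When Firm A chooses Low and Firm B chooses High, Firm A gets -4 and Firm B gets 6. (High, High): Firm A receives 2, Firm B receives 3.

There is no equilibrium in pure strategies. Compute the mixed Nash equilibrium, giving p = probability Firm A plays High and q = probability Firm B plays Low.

p = 2/3, q = 6/11

Firm B's indifference between Low and High determines Firm A's mixing probability p:
  Firm B's payoff from Low: p·6 + (1−p)·0 = 6p
  Firm B's payoff from High: p·3 + (1−p)·6 = -3p + 6
  6p = -3p + 6  ⇒  9p = 6  ⇒  p = 2/3.
Firm B's mix must leave Firm A indifferent between High and Low.
  Firm A's payoff to High: q·1 + (1−q)·2 = -q + 2
  Firm A's payoff to Low: q·6 + (1−q)·(-4) = 10q - 4
  -q + 2 = 10q - 4  ⇒  -11q = -6  ⇒  q = 6/11.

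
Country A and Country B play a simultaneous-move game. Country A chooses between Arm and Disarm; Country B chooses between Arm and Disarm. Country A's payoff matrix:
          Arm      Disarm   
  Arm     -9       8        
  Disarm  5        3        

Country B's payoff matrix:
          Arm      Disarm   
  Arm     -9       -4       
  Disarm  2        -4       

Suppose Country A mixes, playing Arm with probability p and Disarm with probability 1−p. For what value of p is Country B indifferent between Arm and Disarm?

Country A's mix must leave Country B indifferent between Arm and Disarm.
  Country B's payoff to Arm: p·(-9) + (1−p)·2 = -11p + 2
  Country B's payoff to Disarm: p·(-4) + (1−p)·(-4) = -4
  -11p + 2 = -4  ⇒  -11p = -6  ⇒  p = 6/11.

p = 6/11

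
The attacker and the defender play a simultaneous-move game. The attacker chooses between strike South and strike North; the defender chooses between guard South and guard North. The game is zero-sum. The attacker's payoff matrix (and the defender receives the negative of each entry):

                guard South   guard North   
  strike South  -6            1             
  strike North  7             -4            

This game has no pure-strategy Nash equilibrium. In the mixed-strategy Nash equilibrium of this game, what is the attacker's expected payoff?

The defender's mix must leave the attacker indifferent between strike South and strike North.
  the attacker's expected payoff from strike South: q·(-6) + (1−q)·1 = -7q + 1
  the attacker's expected payoff from strike North: q·7 + (1−q)·(-4) = 11q - 4
  -7q + 1 = 11q - 4  ⇒  -18q = -5  ⇒  q = 5/18.
At equilibrium the attacker is indifferent across rows, so the attacker's payoff equals the payoff from strike South: (5/18)·(-6) + (13/18)·1 = -17/18.

-17/18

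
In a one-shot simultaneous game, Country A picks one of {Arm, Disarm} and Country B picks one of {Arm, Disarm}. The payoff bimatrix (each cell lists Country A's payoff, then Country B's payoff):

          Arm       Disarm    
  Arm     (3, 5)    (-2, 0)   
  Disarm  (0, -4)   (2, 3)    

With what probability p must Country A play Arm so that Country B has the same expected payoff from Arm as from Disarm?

p = 7/12

Country A's mix must leave Country B indifferent between Arm and Disarm.
  Country B's payoff to Arm: p·5 + (1−p)·(-4) = 9p - 4
  Country B's payoff to Disarm: p·0 + (1−p)·3 = -3p + 3
  9p - 4 = -3p + 3  ⇒  12p = 7  ⇒  p = 7/12.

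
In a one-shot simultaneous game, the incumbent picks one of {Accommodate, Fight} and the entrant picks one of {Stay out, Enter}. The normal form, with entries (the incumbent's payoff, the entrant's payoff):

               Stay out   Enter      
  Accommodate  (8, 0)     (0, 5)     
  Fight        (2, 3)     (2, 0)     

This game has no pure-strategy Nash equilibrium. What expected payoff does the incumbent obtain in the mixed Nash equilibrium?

Set the incumbent's expected payoff from Accommodate equal to that from Fight:
  the incumbent's expected payoff from Accommodate: q·8 + (1−q)·0 = 8q
  the incumbent's expected payoff from Fight: q·2 + (1−q)·2 = 2
  8q = 2  ⇒  8q = 2  ⇒  q = 1/4.
At equilibrium the incumbent is indifferent across rows, so the incumbent's payoff equals the payoff from Accommodate: (1/4)·8 + (3/4)·0 = 2.

2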